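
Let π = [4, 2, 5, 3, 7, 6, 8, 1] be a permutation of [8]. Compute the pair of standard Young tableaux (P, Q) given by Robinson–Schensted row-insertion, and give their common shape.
P = [1, 3, 6, 8] / [2, 5, 7] / [4];  Q = [1, 3, 5, 7] / [2, 4, 6] / [8];  common shape = (4, 3, 1)

Row-insert the values π_1, π_2, … into P one at a time, bumping the leftmost entry strictly greater than the inserted value down to the next row. The recording tableau Q records, in position (i, j), the step at which that cell was added to P.
  Insert 4 (step 1): P = [4];  Q = [1]
  Insert 2 (step 2): P = [2] / [4];  Q = [1] / [2]
  Insert 5 (step 3): P = [2, 5] / [4];  Q = [1, 3] / [2]
  Insert 3 (step 4): P = [2, 3] / [4, 5];  Q = [1, 3] / [2, 4]
  Insert 7 (step 5): P = [2, 3, 7] / [4, 5];  Q = [1, 3, 5] / [2, 4]
  Insert 6 (step 6): P = [2, 3, 6] / [4, 5, 7];  Q = [1, 3, 5] / [2, 4, 6]
  Insert 8 (step 7): P = [2, 3, 6, 8] / [4, 5, 7];  Q = [1, 3, 5, 7] / [2, 4, 6]
  Insert 1 (step 8): P = [1, 3, 6, 8] / [2, 5, 7] / [4];  Q = [1, 3, 5, 7] / [2, 4, 6] / [8]
Final shape: (4, 3, 1).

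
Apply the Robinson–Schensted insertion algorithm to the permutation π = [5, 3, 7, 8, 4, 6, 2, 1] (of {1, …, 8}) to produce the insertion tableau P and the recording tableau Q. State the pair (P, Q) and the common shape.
P = [1, 4, 6] / [2, 7, 8] / [3] / [5];  Q = [1, 3, 4] / [2, 5, 6] / [7] / [8];  common shape = (3, 3, 1, 1)

Row-insert the values π_1, π_2, … into P one at a time, bumping the leftmost entry strictly greater than the inserted value down to the next row. The recording tableau Q records, in position (i, j), the step at which that cell was added to P.
  Insert 5 (step 1): P = [5];  Q = [1]
  Insert 3 (step 2): P = [3] / [5];  Q = [1] / [2]
  Insert 7 (step 3): P = [3, 7] / [5];  Q = [1, 3] / [2]
  Insert 8 (step 4): P = [3, 7, 8] / [5];  Q = [1, 3, 4] / [2]
  Insert 4 (step 5): P = [3, 4, 8] / [5, 7];  Q = [1, 3, 4] / [2, 5]
  Insert 6 (step 6): P = [3, 4, 6] / [5, 7, 8];  Q = [1, 3, 4] / [2, 5, 6]
  Insert 2 (step 7): P = [2, 4, 6] / [3, 7, 8] / [5];  Q = [1, 3, 4] / [2, 5, 6] / [7]
  Insert 1 (step 8): P = [1, 4, 6] / [2, 7, 8] / [3] / [5];  Q = [1, 3, 4] / [2, 5, 6] / [7] / [8]
Final shape: (3, 3, 1, 1).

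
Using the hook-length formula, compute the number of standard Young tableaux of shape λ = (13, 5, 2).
# SYT of shape (13, 5, 2) = 604656

Hook-length formula: f^λ = n! / Π hook(c), product over all cells c of the Young diagram. For λ = (13, 5, 2), n = 20 boxes. Hook lengths by row (left-to-right, top-to-bottom): [15, 14, 12, 11, 10, 8, 7, 6, 5, 4, 3, 2, 1]; [6, 5, 3, 2, 1]; [2, 1]. Product of hooks = 4023613440000. So f^λ = 20! / 4023613440000 = 2432902008176640000 / 4023613440000 = 604656.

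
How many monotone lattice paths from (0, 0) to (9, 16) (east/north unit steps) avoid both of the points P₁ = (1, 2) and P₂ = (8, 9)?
Number of paths = 971553

Inclusion–exclusion. Total paths: C(25, 9) = 2042975. Through P₁: C(3, 1)·C(22, 8) = 959310. Through P₂: C(17, 8)·C(8, 1) = 194480. Since P₁ is strictly southwest of P₂, a monotone path through both must visit P₁ then P₂; paths through both = C(3, 1)·C(14, 7)·C(8, 1) = 82368. Avoid both = 2042975 − 959310 − 194480 + 82368 = 971553.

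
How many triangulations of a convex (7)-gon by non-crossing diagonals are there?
C_5 = 42

These polygon triangulations are counted by the Catalan number C_n = (1/(n + 1)) · C(2n, n). For n = 5: C_5 = (1/6) · C(10, 5) = 252/6 = 42.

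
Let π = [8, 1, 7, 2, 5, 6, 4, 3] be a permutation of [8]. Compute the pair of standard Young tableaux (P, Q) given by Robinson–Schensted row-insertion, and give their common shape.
P = [1, 2, 3, 6] / [4] / [5] / [7] / [8];  Q = [1, 3, 5, 6] / [2] / [4] / [7] / [8];  common shape = (4, 1, 1, 1, 1)

Row-insert the values π_1, π_2, … into P one at a time, bumping the leftmost entry strictly greater than the inserted value down to the next row. The recording tableau Q records, in position (i, j), the step at which that cell was added to P.
  Insert 8 (step 1): P = [8];  Q = [1]
  Insert 1 (step 2): P = [1] / [8];  Q = [1] / [2]
  Insert 7 (step 3): P = [1, 7] / [8];  Q = [1, 3] / [2]
  Insert 2 (step 4): P = [1, 2] / [7] / [8];  Q = [1, 3] / [2] / [4]
  Insert 5 (step 5): P = [1, 2, 5] / [7] / [8];  Q = [1, 3, 5] / [2] / [4]
  Insert 6 (step 6): P = [1, 2, 5, 6] / [7] / [8];  Q = [1, 3, 5, 6] / [2] / [4]
  Insert 4 (step 7): P = [1, 2, 4, 6] / [5] / [7] / [8];  Q = [1, 3, 5, 6] / [2] / [4] / [7]
  Insert 3 (step 8): P = [1, 2, 3, 6] / [4] / [5] / [7] / [8];  Q = [1, 3, 5, 6] / [2] / [4] / [7] / [8]
Final shape: (4, 1, 1, 1, 1).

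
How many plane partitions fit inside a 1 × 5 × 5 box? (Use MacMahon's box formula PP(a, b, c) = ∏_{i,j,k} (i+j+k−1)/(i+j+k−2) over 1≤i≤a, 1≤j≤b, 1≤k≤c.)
PP(1, 5, 5) = 252

Evaluate the triple product over i = 1..1, j = 1..5, k = 1..5. The factors are (2/1) · (3/2) · (4/3) · (5/4) · (6/5) · (3/2) · (4/3) · (5/4) · … (25 factors total). The numerators and denominators telescope so the product is an integer; carrying out the multiplication exactly gives PP(1, 5, 5) = 252.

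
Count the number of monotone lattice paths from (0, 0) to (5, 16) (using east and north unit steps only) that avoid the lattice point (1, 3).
Number of paths = 10829

Total paths from (0, 0) to (5, 16): C(21, 5) = 20349. Paths through (1, 3): (paths (0, 0) → (1, 3)) × (paths (1, 3) → (5, 16)) = C(4, 1) · C(17, 4) = 4 · 2380 = 9520. Avoidance count = 20349 − 9520 = 10829.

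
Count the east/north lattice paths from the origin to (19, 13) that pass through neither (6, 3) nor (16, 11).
Number of paths = 157649826

Inclusion–exclusion. Total paths: C(32, 19) = 347373600. Through P₁: C(9, 6)·C(23, 13) = 96101544. Through P₂: C(27, 16)·C(5, 3) = 130378950. Since P₁ is strictly southwest of P₂, a monotone path through both must visit P₁ then P₂; paths through both = C(9, 6)·C(18, 10)·C(5, 3) = 36756720. Avoid both = 347373600 − 96101544 − 130378950 + 36756720 = 157649826.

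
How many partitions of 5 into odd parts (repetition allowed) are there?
p_odd(5) = 3

Partitions of 5 using only odd parts 1, 3, 5, …: 5, 3+1+1, 1+1+1+1+1. There are 3. (Euler: this equals q(5), the number of distinct-part partitions.)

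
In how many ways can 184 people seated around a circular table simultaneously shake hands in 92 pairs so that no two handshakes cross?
C_92 = 15487357822491889407128326963778343232013931127835600

These noncrossing handshakes are counted by the Catalan number C_n = (1/(n + 1)) · C(2n, n). For n = 92: C_92 = (1/93) · C(184, 92) = 1440324277491745714862934407631385920577295594888710800/93 = 15487357822491889407128326963778343232013931127835600.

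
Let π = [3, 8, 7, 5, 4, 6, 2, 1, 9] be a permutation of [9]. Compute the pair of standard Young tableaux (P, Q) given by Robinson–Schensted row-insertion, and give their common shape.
P = [1, 4, 6, 9] / [2] / [3] / [5] / [7] / [8];  Q = [1, 2, 6, 9] / [3] / [4] / [5] / [7] / [8];  common shape = (4, 1, 1, 1, 1, 1)

Row-insert the values π_1, π_2, … into P one at a time, bumping the leftmost entry strictly greater than the inserted value down to the next row. The recording tableau Q records, in position (i, j), the step at which that cell was added to P.
  Insert 3 (step 1): P = [3];  Q = [1]
  Insert 8 (step 2): P = [3, 8];  Q = [1, 2]
  Insert 7 (step 3): P = [3, 7] / [8];  Q = [1, 2] / [3]
  Insert 5 (step 4): P = [3, 5] / [7] / [8];  Q = [1, 2] / [3] / [4]
  Insert 4 (step 5): P = [3, 4] / [5] / [7] / [8];  Q = [1, 2] / [3] / [4] / [5]
  Insert 6 (step 6): P = [3, 4, 6] / [5] / [7] / [8];  Q = [1, 2, 6] / [3] / [4] / [5]
  Insert 2 (step 7): P = [2, 4, 6] / [3] / [5] / [7] / [8];  Q = [1, 2, 6] / [3] / [4] / [5] / [7]
  Insert 1 (step 8): P = [1, 4, 6] / [2] / [3] / [5] / [7] / [8];  Q = [1, 2, 6] / [3] / [4] / [5] / [7] / [8]
  Insert 9 (step 9): P = [1, 4, 6, 9] / [2] / [3] / [5] / [7] / [8];  Q = [1, 2, 6, 9] / [3] / [4] / [5] / [7] / [8]
Final shape: (4, 1, 1, 1, 1, 1).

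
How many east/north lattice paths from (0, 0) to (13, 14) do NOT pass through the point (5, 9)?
Number of paths = 17481726

Total paths from (0, 0) to (13, 14): C(27, 13) = 20058300. Paths through (5, 9): (paths (0, 0) → (5, 9)) × (paths (5, 9) → (13, 14)) = C(14, 5) · C(13, 8) = 2002 · 1287 = 2576574. Avoidance count = 20058300 − 2576574 = 17481726.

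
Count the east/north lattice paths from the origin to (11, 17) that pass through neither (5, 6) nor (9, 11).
Number of paths = 12683524

Inclusion–exclusion. Total paths: C(28, 11) = 21474180. Through P₁: C(11, 5)·C(17, 6) = 5717712. Through P₂: C(20, 9)·C(8, 2) = 4702880. Since P₁ is strictly southwest of P₂, a monotone path through both must visit P₁ then P₂; paths through both = C(11, 5)·C(9, 4)·C(8, 2) = 1629936. Avoid both = 21474180 − 5717712 − 4702880 + 1629936 = 12683524.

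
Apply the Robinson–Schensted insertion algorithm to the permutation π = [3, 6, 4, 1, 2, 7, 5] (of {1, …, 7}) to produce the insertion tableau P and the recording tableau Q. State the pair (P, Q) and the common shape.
P = [1, 2, 5] / [3, 4, 7] / [6];  Q = [1, 2, 6] / [3, 5, 7] / [4];  common shape = (3, 3, 1)

Row-insert the values π_1, π_2, … into P one at a time, bumping the leftmost entry strictly greater than the inserted value down to the next row. The recording tableau Q records, in position (i, j), the step at which that cell was added to P.
  Insert 3 (step 1): P = [3];  Q = [1]
  Insert 6 (step 2): P = [3, 6];  Q = [1, 2]
  Insert 4 (step 3): P = [3, 4] / [6];  Q = [1, 2] / [3]
  Insert 1 (step 4): P = [1, 4] / [3] / [6];  Q = [1, 2] / [3] / [4]
  Insert 2 (step 5): P = [1, 2] / [3, 4] / [6];  Q = [1, 2] / [3, 5] / [4]
  Insert 7 (step 6): P = [1, 2, 7] / [3, 4] / [6];  Q = [1, 2, 6] / [3, 5] / [4]
  Insert 5 (step 7): P = [1, 2, 5] / [3, 4, 7] / [6];  Q = [1, 2, 6] / [3, 5, 7] / [4]
Final shape: (3, 3, 1).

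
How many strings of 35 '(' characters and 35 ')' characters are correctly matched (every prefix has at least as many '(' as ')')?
C_35 = 3116285494907301262

These balanced parentheses are counted by the Catalan number C_n = (1/(n + 1)) · C(2n, n). For n = 35: C_35 = (1/36) · C(70, 35) = 112186277816662845432/36 = 3116285494907301262.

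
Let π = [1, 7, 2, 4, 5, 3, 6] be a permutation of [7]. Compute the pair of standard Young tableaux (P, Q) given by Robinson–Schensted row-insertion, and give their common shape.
P = [1, 2, 3, 5, 6] / [4] / [7];  Q = [1, 2, 4, 5, 7] / [3] / [6];  common shape = (5, 1, 1)

Row-insert the values π_1, π_2, … into P one at a time, bumping the leftmost entry strictly greater than the inserted value down to the next row. The recording tableau Q records, in position (i, j), the step at which that cell was added to P.
  Insert 1 (step 1): P = [1];  Q = [1]
  Insert 7 (step 2): P = [1, 7];  Q = [1, 2]
  Insert 2 (step 3): P = [1, 2] / [7];  Q = [1, 2] / [3]
  Insert 4 (step 4): P = [1, 2, 4] / [7];  Q = [1, 2, 4] / [3]
  Insert 5 (step 5): P = [1, 2, 4, 5] / [7];  Q = [1, 2, 4, 5] / [3]
  Insert 3 (step 6): P = [1, 2, 3, 5] / [4] / [7];  Q = [1, 2, 4, 5] / [3] / [6]
  Insert 6 (step 7): P = [1, 2, 3, 5, 6] / [4] / [7];  Q = [1, 2, 4, 5, 7] / [3] / [6]
Final shape: (5, 1, 1).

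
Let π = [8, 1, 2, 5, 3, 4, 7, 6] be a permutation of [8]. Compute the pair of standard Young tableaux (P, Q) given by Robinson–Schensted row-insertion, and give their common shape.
P = [1, 2, 3, 4, 6] / [5, 7] / [8];  Q = [1, 3, 4, 6, 7] / [2, 8] / [5];  common shape = (5, 2, 1)

Row-insert the values π_1, π_2, … into P one at a time, bumping the leftmost entry strictly greater than the inserted value down to the next row. The recording tableau Q records, in position (i, j), the step at which that cell was added to P.
  Insert 8 (step 1): P = [8];  Q = [1]
  Insert 1 (step 2): P = [1] / [8];  Q = [1] / [2]
  Insert 2 (step 3): P = [1, 2] / [8];  Q = [1, 3] / [2]
  Insert 5 (step 4): P = [1, 2, 5] / [8];  Q = [1, 3, 4] / [2]
  Insert 3 (step 5): P = [1, 2, 3] / [5] / [8];  Q = [1, 3, 4] / [2] / [5]
  Insert 4 (step 6): P = [1, 2, 3, 4] / [5] / [8];  Q = [1, 3, 4, 6] / [2] / [5]
  Insert 7 (step 7): P = [1, 2, 3, 4, 7] / [5] / [8];  Q = [1, 3, 4, 6, 7] / [2] / [5]
  Insert 6 (step 8): P = [1, 2, 3, 4, 6] / [5, 7] / [8];  Q = [1, 3, 4, 6, 7] / [2, 8] / [5]
Final shape: (5, 2, 1).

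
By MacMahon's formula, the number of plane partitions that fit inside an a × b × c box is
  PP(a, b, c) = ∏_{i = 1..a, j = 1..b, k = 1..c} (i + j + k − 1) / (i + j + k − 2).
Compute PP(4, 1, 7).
PP(4, 1, 7) = 330

Evaluate the triple product over i = 1..4, j = 1..1, k = 1..7. The factors are (2/1) · (3/2) · (4/3) · (5/4) · (6/5) · (7/6) · (8/7) · (3/2) · … (28 factors total). The numerators and denominators telescope so the product is an integer; carrying out the multiplication exactly gives PP(4, 1, 7) = 330.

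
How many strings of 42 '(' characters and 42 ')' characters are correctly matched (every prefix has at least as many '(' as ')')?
C_42 = 39044429911904443959240

These balanced parentheses are counted by the Catalan number C_n = (1/(n + 1)) · C(2n, n). For n = 42: C_42 = (1/43) · C(84, 42) = 1678910486211891090247320/43 = 39044429911904443959240.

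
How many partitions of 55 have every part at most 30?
p(55, parts ≤ 30) = 443938

Use the recurrence p(n, m) = p(n, m−1) + p(n−m, m): either the largest part is < m (count p(n, m−1)) or the largest part is exactly m (remove one copy of m, count p(n−m, m)). With p(0, ·) = 1 this gives p(55, parts ≤ 30) = 443938. (By conjugating Young diagrams, this also counts partitions of 55 into at most 30 parts.)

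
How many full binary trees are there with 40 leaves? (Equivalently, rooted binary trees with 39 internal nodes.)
C_39 = 680425371729975800390

These full binary trees are counted by the Catalan number C_n = (1/(n + 1)) · C(2n, n). For n = 39: C_39 = (1/40) · C(78, 39) = 27217014869199032015600/40 = 680425371729975800390.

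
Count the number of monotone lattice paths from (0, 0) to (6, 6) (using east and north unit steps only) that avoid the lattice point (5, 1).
Number of paths = 888

Total paths from (0, 0) to (6, 6): C(12, 6) = 924. Paths through (5, 1): (paths (0, 0) → (5, 1)) × (paths (5, 1) → (6, 6)) = C(6, 5) · C(6, 1) = 6 · 6 = 36. Avoidance count = 924 − 36 = 888.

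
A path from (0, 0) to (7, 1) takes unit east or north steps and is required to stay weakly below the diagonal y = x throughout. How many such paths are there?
Number of paths = 7

By the reflection principle (André's argument), the number of monotone paths to (7, 1) with n ≤ m that never go above y = x is C(8, 7) − C(8, 8) = 8 − 1 = 7.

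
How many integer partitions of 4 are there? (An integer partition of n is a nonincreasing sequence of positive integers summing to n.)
p(4) = 5

List all partitions of 4: 4, 3+1, 2+2, 2+1+1, 1+1+1+1. Counting them gives p(4) = 5.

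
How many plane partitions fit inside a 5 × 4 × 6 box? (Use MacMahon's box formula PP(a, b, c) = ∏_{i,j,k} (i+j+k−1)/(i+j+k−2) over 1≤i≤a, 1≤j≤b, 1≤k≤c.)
PP(5, 4, 6) = 133613766

Evaluate the triple product over i = 1..5, j = 1..4, k = 1..6. The factors are (2/1) · (3/2) · (4/3) · (5/4) · (6/5) · (7/6) · (3/2) · (4/3) · … (120 factors total). The numerators and denominators telescope so the product is an integer; carrying out the multiplication exactly gives PP(5, 4, 6) = 133613766.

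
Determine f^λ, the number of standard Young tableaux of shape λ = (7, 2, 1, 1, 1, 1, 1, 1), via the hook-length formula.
# SYT of shape (7, 2, 1, 1, 1, 1, 1, 1) = 19305

Hook-length formula: f^λ = n! / Π hook(c), product over all cells c of the Young diagram. For λ = (7, 2, 1, 1, 1, 1, 1, 1), n = 15 boxes. Hook lengths by row (left-to-right, top-to-bottom): [14, 7, 5, 4, 3, 2, 1]; [8, 1]; [6]; [5]; [4]; [3]; [2]; [1]. Product of hooks = 67737600. So f^λ = 15! / 67737600 = 1307674368000 / 67737600 = 19305.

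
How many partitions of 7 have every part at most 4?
p(7, parts ≤ 4) = 11

Partitions of 7 with all parts ≤ 4: 4+3, 4+2+1, 4+1+1+1, 3+3+1, 3+2+2, 3+2+1+1, 3+1+1+1+1, 2+2+2+1, 2+2+1+1+1, 2+1+1+1+1+1, 1+1+1+1+1+1+1. Count = 11.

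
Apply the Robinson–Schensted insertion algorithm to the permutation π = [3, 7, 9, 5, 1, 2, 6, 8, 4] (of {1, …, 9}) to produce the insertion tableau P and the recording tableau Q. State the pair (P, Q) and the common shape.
P = [1, 2, 4, 8] / [3, 5, 6] / [7, 9];  Q = [1, 2, 3, 8] / [4, 6, 7] / [5, 9];  common shape = (4, 3, 2)

Row-insert the values π_1, π_2, … into P one at a time, bumping the leftmost entry strictly greater than the inserted value down to the next row. The recording tableau Q records, in position (i, j), the step at which that cell was added to P.
  Insert 3 (step 1): P = [3];  Q = [1]
  Insert 7 (step 2): P = [3, 7];  Q = [1, 2]
  Insert 9 (step 3): P = [3, 7, 9];  Q = [1, 2, 3]
  Insert 5 (step 4): P = [3, 5, 9] / [7];  Q = [1, 2, 3] / [4]
  Insert 1 (step 5): P = [1, 5, 9] / [3] / [7];  Q = [1, 2, 3] / [4] / [5]
  Insert 2 (step 6): P = [1, 2, 9] / [3, 5] / [7];  Q = [1, 2, 3] / [4, 6] / [5]
  Insert 6 (step 7): P = [1, 2, 6] / [3, 5, 9] / [7];  Q = [1, 2, 3] / [4, 6, 7] / [5]
  Insert 8 (step 8): P = [1, 2, 6, 8] / [3, 5, 9] / [7];  Q = [1, 2, 3, 8] / [4, 6, 7] / [5]
  Insert 4 (step 9): P = [1, 2, 4, 8] / [3, 5, 6] / [7, 9];  Q = [1, 2, 3, 8] / [4, 6, 7] / [5, 9]
Final shape: (4, 3, 2).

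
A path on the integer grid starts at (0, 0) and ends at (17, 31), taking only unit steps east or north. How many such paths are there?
Number of paths = 4244421484512

A monotone lattice path from (0, 0) to (17, 31) consists of 17 east steps and 31 north steps in some order, so it is determined by which 17 of the 48 steps are east. The count is C(48, 17) = 4244421484512.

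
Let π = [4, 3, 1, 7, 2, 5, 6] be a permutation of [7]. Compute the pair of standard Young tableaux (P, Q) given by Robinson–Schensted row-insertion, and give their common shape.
P = [1, 2, 5, 6] / [3, 7] / [4];  Q = [1, 4, 6, 7] / [2, 5] / [3];  common shape = (4, 2, 1)

Row-insert the values π_1, π_2, … into P one at a time, bumping the leftmost entry strictly greater than the inserted value down to the next row. The recording tableau Q records, in position (i, j), the step at which that cell was added to P.
  Insert 4 (step 1): P = [4];  Q = [1]
  Insert 3 (step 2): P = [3] / [4];  Q = [1] / [2]
  Insert 1 (step 3): P = [1] / [3] / [4];  Q = [1] / [2] / [3]
  Insert 7 (step 4): P = [1, 7] / [3] / [4];  Q = [1, 4] / [2] / [3]
  Insert 2 (step 5): P = [1, 2] / [3, 7] / [4];  Q = [1, 4] / [2, 5] / [3]
  Insert 5 (step 6): P = [1, 2, 5] / [3, 7] / [4];  Q = [1, 4, 6] / [2, 5] / [3]
  Insert 6 (step 7): P = [1, 2, 5, 6] / [3, 7] / [4];  Q = [1, 4, 6, 7] / [2, 5] / [3]
Final shape: (4, 2, 1).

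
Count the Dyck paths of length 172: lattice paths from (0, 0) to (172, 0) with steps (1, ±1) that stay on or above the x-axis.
C_86 = 4180080073556524734514695828170907458428751314320

These Dyck paths are counted by the Catalan number C_n = (1/(n + 1)) · C(2n, n). For n = 86: C_86 = (1/87) · C(172, 86) = 363666966399417651902778537050868948883301364345840/87 = 4180080073556524734514695828170907458428751314320.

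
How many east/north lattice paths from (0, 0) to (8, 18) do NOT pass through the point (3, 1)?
Number of paths = 1456939

Total paths from (0, 0) to (8, 18): C(26, 8) = 1562275. Paths through (3, 1): (paths (0, 0) → (3, 1)) × (paths (3, 1) → (8, 18)) = C(4, 3) · C(22, 5) = 4 · 26334 = 105336. Avoidance count = 1562275 − 105336 = 1456939.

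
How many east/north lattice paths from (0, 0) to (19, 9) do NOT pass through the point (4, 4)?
Number of paths = 5821620

Total paths from (0, 0) to (19, 9): C(28, 19) = 6906900. Paths through (4, 4): (paths (0, 0) → (4, 4)) × (paths (4, 4) → (19, 9)) = C(8, 4) · C(20, 15) = 70 · 15504 = 1085280. Avoidance count = 6906900 − 1085280 = 5821620.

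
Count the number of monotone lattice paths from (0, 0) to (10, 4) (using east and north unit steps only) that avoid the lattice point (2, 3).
Number of paths = 911

Total paths from (0, 0) to (10, 4): C(14, 10) = 1001. Paths through (2, 3): (paths (0, 0) → (2, 3)) × (paths (2, 3) → (10, 4)) = C(5, 2) · C(9, 8) = 10 · 9 = 90. Avoidance count = 1001 − 90 = 911.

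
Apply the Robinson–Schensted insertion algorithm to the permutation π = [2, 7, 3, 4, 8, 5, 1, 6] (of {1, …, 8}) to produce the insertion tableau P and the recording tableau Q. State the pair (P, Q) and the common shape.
P = [1, 3, 4, 5, 6] / [2, 8] / [7];  Q = [1, 2, 4, 5, 8] / [3, 6] / [7];  common shape = (5, 2, 1)

Row-insert the values π_1, π_2, … into P one at a time, bumping the leftmost entry strictly greater than the inserted value down to the next row. The recording tableau Q records, in position (i, j), the step at which that cell was added to P.
  Insert 2 (step 1): P = [2];  Q = [1]
  Insert 7 (step 2): P = [2, 7];  Q = [1, 2]
  Insert 3 (step 3): P = [2, 3] / [7];  Q = [1, 2] / [3]
  Insert 4 (step 4): P = [2, 3, 4] / [7];  Q = [1, 2, 4] / [3]
  Insert 8 (step 5): P = [2, 3, 4, 8] / [7];  Q = [1, 2, 4, 5] / [3]
  Insert 5 (step 6): P = [2, 3, 4, 5] / [7, 8];  Q = [1, 2, 4, 5] / [3, 6]
  Insert 1 (step 7): P = [1, 3, 4, 5] / [2, 8] / [7];  Q = [1, 2, 4, 5] / [3, 6] / [7]
  Insert 6 (step 8): P = [1, 3, 4, 5, 6] / [2, 8] / [7];  Q = [1, 2, 4, 5, 8] / [3, 6] / [7]
Final shape: (5, 2, 1).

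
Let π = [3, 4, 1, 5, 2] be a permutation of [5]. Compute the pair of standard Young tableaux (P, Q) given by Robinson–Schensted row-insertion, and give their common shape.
P = [1, 2, 5] / [3, 4];  Q = [1, 2, 4] / [3, 5];  common shape = (3, 2)

Row-insert the values π_1, π_2, … into P one at a time, bumping the leftmost entry strictly greater than the inserted value down to the next row. The recording tableau Q records, in position (i, j), the step at which that cell was added to P.
  Insert 3 (step 1): P = [3];  Q = [1]
  Insert 4 (step 2): P = [3, 4];  Q = [1, 2]
  Insert 1 (step 3): P = [1, 4] / [3];  Q = [1, 2] / [3]
  Insert 5 (step 4): P = [1, 4, 5] / [3];  Q = [1, 2, 4] / [3]
  Insert 2 (step 5): P = [1, 2, 5] / [3, 4];  Q = [1, 2, 4] / [3, 5]
Final shape: (3, 2).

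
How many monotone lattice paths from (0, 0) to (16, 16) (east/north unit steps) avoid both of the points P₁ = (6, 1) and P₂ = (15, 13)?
Number of paths = 436660470

Inclusion–exclusion. Total paths: C(32, 16) = 601080390. Through P₁: C(7, 6)·C(25, 10) = 22881320. Through P₂: C(28, 15)·C(4, 1) = 149768640. Since P₁ is strictly southwest of P₂, a monotone path through both must visit P₁ then P₂; paths through both = C(7, 6)·C(21, 9)·C(4, 1) = 8230040. Avoid both = 601080390 − 22881320 − 149768640 + 8230040 = 436660470.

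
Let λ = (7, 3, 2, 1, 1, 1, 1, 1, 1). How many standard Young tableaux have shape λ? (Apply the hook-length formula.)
# SYT of shape (7, 3, 2, 1, 1, 1, 1, 1, 1) = 2144142

Hook-length formula: f^λ = n! / Π hook(c), product over all cells c of the Young diagram. For λ = (7, 3, 2, 1, 1, 1, 1, 1, 1), n = 18 boxes. Hook lengths by row (left-to-right, top-to-bottom): [15, 8, 6, 4, 3, 2, 1]; [10, 3, 1]; [8, 1]; [6]; [5]; [4]; [3]; [2]; [1]. Product of hooks = 2985984000. So f^λ = 18! / 2985984000 = 6402373705728000 / 2985984000 = 2144142.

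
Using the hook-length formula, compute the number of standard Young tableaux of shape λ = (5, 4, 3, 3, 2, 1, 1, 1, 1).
# SYT of shape (5, 4, 3, 3, 2, 1, 1, 1, 1) = 415458750

Hook-length formula: f^λ = n! / Π hook(c), product over all cells c of the Young diagram. For λ = (5, 4, 3, 3, 2, 1, 1, 1, 1), n = 21 boxes. Hook lengths by row (left-to-right, top-to-bottom): [13, 8, 6, 3, 1]; [11, 6, 4, 1]; [9, 4, 2]; [8, 3, 1]; [6, 1]; [4]; [3]; [2]; [1]. Product of hooks = 122974765056. So f^λ = 21! / 122974765056 = 51090942171709440000 / 122974765056 = 415458750.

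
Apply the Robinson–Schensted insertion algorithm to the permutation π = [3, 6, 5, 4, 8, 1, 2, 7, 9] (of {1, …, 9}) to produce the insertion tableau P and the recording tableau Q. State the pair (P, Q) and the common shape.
P = [1, 2, 7, 9] / [3, 4, 8] / [5] / [6];  Q = [1, 2, 5, 9] / [3, 7, 8] / [4] / [6];  common shape = (4, 3, 1, 1)

Row-insert the values π_1, π_2, … into P one at a time, bumping the leftmost entry strictly greater than the inserted value down to the next row. The recording tableau Q records, in position (i, j), the step at which that cell was added to P.
  Insert 3 (step 1): P = [3];  Q = [1]
  Insert 6 (step 2): P = [3, 6];  Q = [1, 2]
  Insert 5 (step 3): P = [3, 5] / [6];  Q = [1, 2] / [3]
  Insert 4 (step 4): P = [3, 4] / [5] / [6];  Q = [1, 2] / [3] / [4]
  Insert 8 (step 5): P = [3, 4, 8] / [5] / [6];  Q = [1, 2, 5] / [3] / [4]
  Insert 1 (step 6): P = [1, 4, 8] / [3] / [5] / [6];  Q = [1, 2, 5] / [3] / [4] / [6]
  Insert 2 (step 7): P = [1, 2, 8] / [3, 4] / [5] / [6];  Q = [1, 2, 5] / [3, 7] / [4] / [6]
  Insert 7 (step 8): P = [1, 2, 7] / [3, 4, 8] / [5] / [6];  Q = [1, 2, 5] / [3, 7, 8] / [4] / [6]
  Insert 9 (step 9): P = [1, 2, 7, 9] / [3, 4, 8] / [5] / [6];  Q = [1, 2, 5, 9] / [3, 7, 8] / [4] / [6]
Final shape: (4, 3, 1, 1).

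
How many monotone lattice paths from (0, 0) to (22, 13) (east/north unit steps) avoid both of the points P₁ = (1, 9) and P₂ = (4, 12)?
Number of paths = 1476180520

Inclusion–exclusion. Total paths: C(35, 22) = 1476337800. Through P₁: C(10, 1)·C(25, 21) = 126500. Through P₂: C(16, 4)·C(19, 18) = 34580. Since P₁ is strictly southwest of P₂, a monotone path through both must visit P₁ then P₂; paths through both = C(10, 1)·C(6, 3)·C(19, 18) = 3800. Avoid both = 1476337800 − 126500 − 34580 + 3800 = 1476180520.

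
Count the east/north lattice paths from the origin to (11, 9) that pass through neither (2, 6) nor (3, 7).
Number of paths = 158920

Inclusion–exclusion. Total paths: C(20, 11) = 167960. Through P₁: C(8, 2)·C(12, 9) = 6160. Through P₂: C(10, 3)·C(10, 8) = 5400. Since P₁ is strictly southwest of P₂, a monotone path through both must visit P₁ then P₂; paths through both = C(8, 2)·C(2, 1)·C(10, 8) = 2520. Avoid both = 167960 − 6160 − 5400 + 2520 = 158920.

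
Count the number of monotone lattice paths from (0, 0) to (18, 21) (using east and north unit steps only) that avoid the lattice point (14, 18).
Number of paths = 45858897990

Total paths from (0, 0) to (18, 21): C(39, 18) = 62359143990. Paths through (14, 18): (paths (0, 0) → (14, 18)) × (paths (14, 18) → (18, 21)) = C(32, 14) · C(7, 4) = 471435600 · 35 = 16500246000. Avoidance count = 62359143990 − 16500246000 = 45858897990.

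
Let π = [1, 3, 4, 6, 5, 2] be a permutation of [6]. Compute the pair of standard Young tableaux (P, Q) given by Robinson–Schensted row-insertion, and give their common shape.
P = [1, 2, 4, 5] / [3] / [6];  Q = [1, 2, 3, 4] / [5] / [6];  common shape = (4, 1, 1)

Row-insert the values π_1, π_2, … into P one at a time, bumping the leftmost entry strictly greater than the inserted value down to the next row. The recording tableau Q records, in position (i, j), the step at which that cell was added to P.
  Insert 1 (step 1): P = [1];  Q = [1]
  Insert 3 (step 2): P = [1, 3];  Q = [1, 2]
  Insert 4 (step 3): P = [1, 3, 4];  Q = [1, 2, 3]
  Insert 6 (step 4): P = [1, 3, 4, 6];  Q = [1, 2, 3, 4]
  Insert 5 (step 5): P = [1, 3, 4, 5] / [6];  Q = [1, 2, 3, 4] / [5]
  Insert 2 (step 6): P = [1, 2, 4, 5] / [3] / [6];  Q = [1, 2, 3, 4] / [5] / [6]
Final shape: (4, 1, 1).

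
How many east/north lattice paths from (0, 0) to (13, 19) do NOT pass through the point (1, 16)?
Number of paths = 347365865

Total paths from (0, 0) to (13, 19): C(32, 13) = 347373600. Paths through (1, 16): (paths (0, 0) → (1, 16)) × (paths (1, 16) → (13, 19)) = C(17, 1) · C(15, 12) = 17 · 455 = 7735. Avoidance count = 347373600 − 7735 = 347365865.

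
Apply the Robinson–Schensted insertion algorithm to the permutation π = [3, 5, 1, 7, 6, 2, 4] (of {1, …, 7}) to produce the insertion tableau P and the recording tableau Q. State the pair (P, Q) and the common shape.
P = [1, 2, 4] / [3, 5, 6] / [7];  Q = [1, 2, 4] / [3, 5, 7] / [6];  common shape = (3, 3, 1)

Row-insert the values π_1, π_2, … into P one at a time, bumping the leftmost entry strictly greater than the inserted value down to the next row. The recording tableau Q records, in position (i, j), the step at which that cell was added to P.
  Insert 3 (step 1): P = [3];  Q = [1]
  Insert 5 (step 2): P = [3, 5];  Q = [1, 2]
  Insert 1 (step 3): P = [1, 5] / [3];  Q = [1, 2] / [3]
  Insert 7 (step 4): P = [1, 5, 7] / [3];  Q = [1, 2, 4] / [3]
  Insert 6 (step 5): P = [1, 5, 6] / [3, 7];  Q = [1, 2, 4] / [3, 5]
  Insert 2 (step 6): P = [1, 2, 6] / [3, 5] / [7];  Q = [1, 2, 4] / [3, 5] / [6]
  Insert 4 (step 7): P = [1, 2, 4] / [3, 5, 6] / [7];  Q = [1, 2, 4] / [3, 5, 7] / [6]
Final shape: (3, 3, 1).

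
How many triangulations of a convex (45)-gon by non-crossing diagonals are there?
C_43 = 150853479205085351660700

These polygon triangulations are counted by the Catalan number C_n = (1/(n + 1)) · C(2n, n). For n = 43: C_43 = (1/44) · C(86, 43) = 6637553085023755473070800/44 = 150853479205085351660700.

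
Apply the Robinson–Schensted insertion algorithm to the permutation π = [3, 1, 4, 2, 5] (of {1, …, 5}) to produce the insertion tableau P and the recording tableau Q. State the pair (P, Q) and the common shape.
P = [1, 2, 5] / [3, 4];  Q = [1, 3, 5] / [2, 4];  common shape = (3, 2)

Row-insert the values π_1, π_2, … into P one at a time, bumping the leftmost entry strictly greater than the inserted value down to the next row. The recording tableau Q records, in position (i, j), the step at which that cell was added to P.
  Insert 3 (step 1): P = [3];  Q = [1]
  Insert 1 (step 2): P = [1] / [3];  Q = [1] / [2]
  Insert 4 (step 3): P = [1, 4] / [3];  Q = [1, 3] / [2]
  Insert 2 (step 4): P = [1, 2] / [3, 4];  Q = [1, 3] / [2, 4]
  Insert 5 (step 5): P = [1, 2, 5] / [3, 4];  Q = [1, 3, 5] / [2, 4]
Final shape: (3, 2).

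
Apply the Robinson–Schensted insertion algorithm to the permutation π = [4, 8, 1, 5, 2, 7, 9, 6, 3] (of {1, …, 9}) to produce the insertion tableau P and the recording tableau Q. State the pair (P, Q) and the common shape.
P = [1, 2, 3, 9] / [4, 5, 6] / [7] / [8];  Q = [1, 2, 6, 7] / [3, 4, 8] / [5] / [9];  common shape = (4, 3, 1, 1)

Row-insert the values π_1, π_2, … into P one at a time, bumping the leftmost entry strictly greater than the inserted value down to the next row. The recording tableau Q records, in position (i, j), the step at which that cell was added to P.
  Insert 4 (step 1): P = [4];  Q = [1]
  Insert 8 (step 2): P = [4, 8];  Q = [1, 2]
  Insert 1 (step 3): P = [1, 8] / [4];  Q = [1, 2] / [3]
  Insert 5 (step 4): P = [1, 5] / [4, 8];  Q = [1, 2] / [3, 4]
  Insert 2 (step 5): P = [1, 2] / [4, 5] / [8];  Q = [1, 2] / [3, 4] / [5]
  Insert 7 (step 6): P = [1, 2, 7] / [4, 5] / [8];  Q = [1, 2, 6] / [3, 4] / [5]
  Insert 9 (step 7): P = [1, 2, 7, 9] / [4, 5] / [8];  Q = [1, 2, 6, 7] / [3, 4] / [5]
  Insert 6 (step 8): P = [1, 2, 6, 9] / [4, 5, 7] / [8];  Q = [1, 2, 6, 7] / [3, 4, 8] / [5]
  Insert 3 (step 9): P = [1, 2, 3, 9] / [4, 5, 6] / [7] / [8];  Q = [1, 2, 6, 7] / [3, 4, 8] / [5] / [9]
Final shape: (4, 3, 1, 1).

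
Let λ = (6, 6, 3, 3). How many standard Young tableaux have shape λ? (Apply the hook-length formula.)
# SYT of shape (6, 6, 3, 3) = 1823250

Hook-length formula: f^λ = n! / Π hook(c), product over all cells c of the Young diagram. For λ = (6, 6, 3, 3), n = 18 boxes. Hook lengths by row (left-to-right, top-to-bottom): [9, 8, 7, 4, 3, 2]; [8, 7, 6, 3, 2, 1]; [4, 3, 2]; [3, 2, 1]. Product of hooks = 3511517184. So f^λ = 18! / 3511517184 = 6402373705728000 / 3511517184 = 1823250.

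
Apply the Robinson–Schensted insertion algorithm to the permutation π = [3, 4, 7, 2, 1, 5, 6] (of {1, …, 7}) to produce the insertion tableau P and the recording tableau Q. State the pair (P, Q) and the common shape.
P = [1, 4, 5, 6] / [2, 7] / [3];  Q = [1, 2, 3, 7] / [4, 6] / [5];  common shape = (4, 2, 1)

Row-insert the values π_1, π_2, … into P one at a time, bumping the leftmost entry strictly greater than the inserted value down to the next row. The recording tableau Q records, in position (i, j), the step at which that cell was added to P.
  Insert 3 (step 1): P = [3];  Q = [1]
  Insert 4 (step 2): P = [3, 4];  Q = [1, 2]
  Insert 7 (step 3): P = [3, 4, 7];  Q = [1, 2, 3]
  Insert 2 (step 4): P = [2, 4, 7] / [3];  Q = [1, 2, 3] / [4]
  Insert 1 (step 5): P = [1, 4, 7] / [2] / [3];  Q = [1, 2, 3] / [4] / [5]
  Insert 5 (step 6): P = [1, 4, 5] / [2, 7] / [3];  Q = [1, 2, 3] / [4, 6] / [5]
  Insert 6 (step 7): P = [1, 4, 5, 6] / [2, 7] / [3];  Q = [1, 2, 3, 7] / [4, 6] / [5]
Final shape: (4, 2, 1).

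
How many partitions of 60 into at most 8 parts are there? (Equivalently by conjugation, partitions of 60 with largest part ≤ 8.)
p(60, parts ≤ 8) = 81457

Use the recurrence p(n, m) = p(n, m−1) + p(n−m, m): either the largest part is < m (count p(n, m−1)) or the largest part is exactly m (remove one copy of m, count p(n−m, m)). With p(0, ·) = 1 this gives p(60, parts ≤ 8) = 81457. (By conjugating Young diagrams, this also counts partitions of 60 into at most 8 parts.)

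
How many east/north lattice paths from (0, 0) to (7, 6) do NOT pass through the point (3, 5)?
Number of paths = 1436

Total paths from (0, 0) to (7, 6): C(13, 7) = 1716. Paths through (3, 5): (paths (0, 0) → (3, 5)) × (paths (3, 5) → (7, 6)) = C(8, 3) · C(5, 4) = 56 · 5 = 280. Avoidance count = 1716 − 280 = 1436.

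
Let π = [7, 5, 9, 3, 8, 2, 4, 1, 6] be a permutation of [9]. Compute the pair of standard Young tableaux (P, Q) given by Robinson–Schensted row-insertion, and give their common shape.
P = [1, 4, 6] / [2, 8] / [3, 9] / [5] / [7];  Q = [1, 3, 9] / [2, 5] / [4, 7] / [6] / [8];  common shape = (3, 2, 2, 1, 1)

Row-insert the values π_1, π_2, … into P one at a time, bumping the leftmost entry strictly greater than the inserted value down to the next row. The recording tableau Q records, in position (i, j), the step at which that cell was added to P.
  Insert 7 (step 1): P = [7];  Q = [1]
  Insert 5 (step 2): P = [5] / [7];  Q = [1] / [2]
  Insert 9 (step 3): P = [5, 9] / [7];  Q = [1, 3] / [2]
  Insert 3 (step 4): P = [3, 9] / [5] / [7];  Q = [1, 3] / [2] / [4]
  Insert 8 (step 5): P = [3, 8] / [5, 9] / [7];  Q = [1, 3] / [2, 5] / [4]
  Insert 2 (step 6): P = [2, 8] / [3, 9] / [5] / [7];  Q = [1, 3] / [2, 5] / [4] / [6]
  Insert 4 (step 7): P = [2, 4] / [3, 8] / [5, 9] / [7];  Q = [1, 3] / [2, 5] / [4, 7] / [6]
  Insert 1 (step 8): P = [1, 4] / [2, 8] / [3, 9] / [5] / [7];  Q = [1, 3] / [2, 5] / [4, 7] / [6] / [8]
  Insert 6 (step 9): P = [1, 4, 6] / [2, 8] / [3, 9] / [5] / [7];  Q = [1, 3, 9] / [2, 5] / [4, 7] / [6] / [8]
Final shape: (3, 2, 2, 1, 1).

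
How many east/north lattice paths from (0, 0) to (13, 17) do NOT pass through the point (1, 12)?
Number of paths = 119679406

Total paths from (0, 0) to (13, 17): C(30, 13) = 119759850. Paths through (1, 12): (paths (0, 0) → (1, 12)) × (paths (1, 12) → (13, 17)) = C(13, 1) · C(17, 12) = 13 · 6188 = 80444. Avoidance count = 119759850 − 80444 = 119679406.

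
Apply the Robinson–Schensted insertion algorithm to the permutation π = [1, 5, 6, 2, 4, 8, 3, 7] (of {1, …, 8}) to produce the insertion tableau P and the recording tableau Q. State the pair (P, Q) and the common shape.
P = [1, 2, 3, 7] / [4, 6, 8] / [5];  Q = [1, 2, 3, 6] / [4, 5, 8] / [7];  common shape = (4, 3, 1)

Row-insert the values π_1, π_2, … into P one at a time, bumping the leftmost entry strictly greater than the inserted value down to the next row. The recording tableau Q records, in position (i, j), the step at which that cell was added to P.
  Insert 1 (step 1): P = [1];  Q = [1]
  Insert 5 (step 2): P = [1, 5];  Q = [1, 2]
  Insert 6 (step 3): P = [1, 5, 6];  Q = [1, 2, 3]
  Insert 2 (step 4): P = [1, 2, 6] / [5];  Q = [1, 2, 3] / [4]
  Insert 4 (step 5): P = [1, 2, 4] / [5, 6];  Q = [1, 2, 3] / [4, 5]
  Insert 8 (step 6): P = [1, 2, 4, 8] / [5, 6];  Q = [1, 2, 3, 6] / [4, 5]
  Insert 3 (step 7): P = [1, 2, 3, 8] / [4, 6] / [5];  Q = [1, 2, 3, 6] / [4, 5] / [7]
  Insert 7 (step 8): P = [1, 2, 3, 7] / [4, 6, 8] / [5];  Q = [1, 2, 3, 6] / [4, 5, 8] / [7]
Final shape: (4, 3, 1).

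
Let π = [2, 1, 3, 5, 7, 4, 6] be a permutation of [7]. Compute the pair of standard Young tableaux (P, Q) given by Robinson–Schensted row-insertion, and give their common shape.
P = [1, 3, 4, 6] / [2, 5, 7];  Q = [1, 3, 4, 5] / [2, 6, 7];  common shape = (4, 3)

Row-insert the values π_1, π_2, … into P one at a time, bumping the leftmost entry strictly greater than the inserted value down to the next row. The recording tableau Q records, in position (i, j), the step at which that cell was added to P.
  Insert 2 (step 1): P = [2];  Q = [1]
  Insert 1 (step 2): P = [1] / [2];  Q = [1] / [2]
  Insert 3 (step 3): P = [1, 3] / [2];  Q = [1, 3] / [2]
  Insert 5 (step 4): P = [1, 3, 5] / [2];  Q = [1, 3, 4] / [2]
  Insert 7 (step 5): P = [1, 3, 5, 7] / [2];  Q = [1, 3, 4, 5] / [2]
  Insert 4 (step 6): P = [1, 3, 4, 7] / [2, 5];  Q = [1, 3, 4, 5] / [2, 6]
  Insert 6 (step 7): P = [1, 3, 4, 6] / [2, 5, 7];  Q = [1, 3, 4, 5] / [2, 6, 7]
Final shape: (4, 3).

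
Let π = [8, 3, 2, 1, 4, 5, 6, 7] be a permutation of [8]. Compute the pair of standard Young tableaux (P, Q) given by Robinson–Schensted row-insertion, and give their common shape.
P = [1, 4, 5, 6, 7] / [2] / [3] / [8];  Q = [1, 5, 6, 7, 8] / [2] / [3] / [4];  common shape = (5, 1, 1, 1)

Row-insert the values π_1, π_2, … into P one at a time, bumping the leftmost entry strictly greater than the inserted value down to the next row. The recording tableau Q records, in position (i, j), the step at which that cell was added to P.
  Insert 8 (step 1): P = [8];  Q = [1]
  Insert 3 (step 2): P = [3] / [8];  Q = [1] / [2]
  Insert 2 (step 3): P = [2] / [3] / [8];  Q = [1] / [2] / [3]
  Insert 1 (step 4): P = [1] / [2] / [3] / [8];  Q = [1] / [2] / [3] / [4]
  Insert 4 (step 5): P = [1, 4] / [2] / [3] / [8];  Q = [1, 5] / [2] / [3] / [4]
  Insert 5 (step 6): P = [1, 4, 5] / [2] / [3] / [8];  Q = [1, 5, 6] / [2] / [3] / [4]
  Insert 6 (step 7): P = [1, 4, 5, 6] / [2] / [3] / [8];  Q = [1, 5, 6, 7] / [2] / [3] / [4]
  Insert 7 (step 8): P = [1, 4, 5, 6, 7] / [2] / [3] / [8];  Q = [1, 5, 6, 7, 8] / [2] / [3] / [4]
Final shape: (5, 1, 1, 1).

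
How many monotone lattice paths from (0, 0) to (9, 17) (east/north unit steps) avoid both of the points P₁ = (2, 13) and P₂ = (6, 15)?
Number of paths = 2563010

Inclusion–exclusion. Total paths: C(26, 9) = 3124550. Through P₁: C(15, 2)·C(11, 7) = 34650. Through P₂: C(21, 6)·C(5, 3) = 542640. Since P₁ is strictly southwest of P₂, a monotone path through both must visit P₁ then P₂; paths through both = C(15, 2)·C(6, 4)·C(5, 3) = 15750. Avoid both = 3124550 − 34650 − 542640 + 15750 = 2563010.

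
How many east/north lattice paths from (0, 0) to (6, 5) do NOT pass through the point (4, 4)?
Number of paths = 252

Total paths from (0, 0) to (6, 5): C(11, 6) = 462. Paths through (4, 4): (paths (0, 0) → (4, 4)) × (paths (4, 4) → (6, 5)) = C(8, 4) · C(3, 2) = 70 · 3 = 210. Avoidance count = 462 − 210 = 252.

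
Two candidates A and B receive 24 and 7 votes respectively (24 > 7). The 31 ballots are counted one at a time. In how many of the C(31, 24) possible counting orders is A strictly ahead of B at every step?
Strict-lead orderings = 1442025

Total orderings of the 31 votes with 24 for A: C(31, 24) = 2629575. By the Bertrand ballot formula (Cycle Lemma / reflection principle), the number of orderings in which A is strictly ahead of B throughout is (p − q)/(p + q) · C(p + q, p) = (24 − 7)/(24 + 7) · 2629575 = 1442025.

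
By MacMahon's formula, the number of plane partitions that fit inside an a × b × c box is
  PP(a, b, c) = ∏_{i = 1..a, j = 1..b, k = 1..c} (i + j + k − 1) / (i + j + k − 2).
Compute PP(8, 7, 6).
PP(8, 7, 6) = 19702998159210080

Evaluate the triple product over i = 1..8, j = 1..7, k = 1..6. The factors are (2/1) · (3/2) · (4/3) · (5/4) · (6/5) · (7/6) · (3/2) · (4/3) · … (336 factors total). The numerators and denominators telescope so the product is an integer; carrying out the multiplication exactly gives PP(8, 7, 6) = 19702998159210080.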